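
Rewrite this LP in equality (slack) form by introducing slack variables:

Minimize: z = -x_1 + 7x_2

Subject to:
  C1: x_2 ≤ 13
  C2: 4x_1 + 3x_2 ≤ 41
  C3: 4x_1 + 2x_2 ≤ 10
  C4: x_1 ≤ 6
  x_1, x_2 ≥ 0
min z = -x_1 + 7x_2

s.t.
  x_2 + s1 = 13
  4x_1 + 3x_2 + s2 = 41
  4x_1 + 2x_2 + s3 = 10
  x_1 + s4 = 6
  x_1, x_2, s1, s2, s3, s4 ≥ 0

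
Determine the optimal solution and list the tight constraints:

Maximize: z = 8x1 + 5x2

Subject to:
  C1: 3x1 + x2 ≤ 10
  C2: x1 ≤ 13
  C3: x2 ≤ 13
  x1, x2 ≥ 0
Optimal: x1 = 0, x2 = 10
Binding: C1, x1 ≥ 0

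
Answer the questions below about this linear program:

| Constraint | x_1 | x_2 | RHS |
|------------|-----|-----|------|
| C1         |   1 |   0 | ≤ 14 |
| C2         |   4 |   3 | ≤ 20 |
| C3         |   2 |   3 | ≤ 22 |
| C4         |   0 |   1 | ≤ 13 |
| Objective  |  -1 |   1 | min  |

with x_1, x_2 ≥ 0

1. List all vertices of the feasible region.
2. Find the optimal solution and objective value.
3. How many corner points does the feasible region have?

1. (0, 0), (5, 0), (0, 6.667)
2. x_1 = 5, x_2 = 0, z = -5
3. 3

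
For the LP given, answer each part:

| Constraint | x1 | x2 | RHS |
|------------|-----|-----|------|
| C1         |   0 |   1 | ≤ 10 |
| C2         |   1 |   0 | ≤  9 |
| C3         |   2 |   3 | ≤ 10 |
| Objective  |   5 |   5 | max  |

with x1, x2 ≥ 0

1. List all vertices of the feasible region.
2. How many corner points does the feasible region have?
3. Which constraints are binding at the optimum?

1. (0, 0), (5, 0), (0, 3.333)
2. 3
3. C3, x2 ≥ 0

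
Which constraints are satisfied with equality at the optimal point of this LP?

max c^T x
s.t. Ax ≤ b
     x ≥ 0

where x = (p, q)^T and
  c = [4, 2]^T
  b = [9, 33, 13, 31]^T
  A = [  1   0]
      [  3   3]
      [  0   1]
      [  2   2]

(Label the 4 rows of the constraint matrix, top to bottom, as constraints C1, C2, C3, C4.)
Optimal: p = 9, q = 2
Binding: C1, C2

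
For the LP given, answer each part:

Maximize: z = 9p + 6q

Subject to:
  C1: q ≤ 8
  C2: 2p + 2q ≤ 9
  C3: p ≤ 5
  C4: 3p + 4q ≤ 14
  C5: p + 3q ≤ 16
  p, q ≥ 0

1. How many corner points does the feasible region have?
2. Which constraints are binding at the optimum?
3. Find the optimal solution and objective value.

1. 4
2. C2, q ≥ 0
3. p = 4.5, q = 0, z = 40.5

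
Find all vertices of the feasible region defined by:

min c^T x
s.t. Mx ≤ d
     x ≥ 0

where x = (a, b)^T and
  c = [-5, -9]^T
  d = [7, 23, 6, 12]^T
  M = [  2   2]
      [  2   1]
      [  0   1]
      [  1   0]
Each vertex is the intersection of two constraint boundaries that also satisfies all remaining constraints:
  a = 0 and b = 0 → (0, 0)
  2a + 2b = 7 and b = 0 → (3.5, 0)
  2a + 2b = 7 and a = 0 → (0, 3.5)

Vertices: (0, 0), (3.5, 0), (0, 3.5)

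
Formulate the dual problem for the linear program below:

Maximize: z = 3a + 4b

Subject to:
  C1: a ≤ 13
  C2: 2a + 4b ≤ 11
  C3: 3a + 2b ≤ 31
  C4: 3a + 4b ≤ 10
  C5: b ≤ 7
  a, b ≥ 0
Minimize: z = 13y1 + 11y2 + 31y3 + 10y4 + 7y5

Subject to:
  C1: -y1 - 2y2 - 3y3 - 3y4 ≤ -3
  C2: -4y2 - 2y3 - 4y4 - y5 ≤ -4
  y1, y2, y3, y4, y5 ≥ 0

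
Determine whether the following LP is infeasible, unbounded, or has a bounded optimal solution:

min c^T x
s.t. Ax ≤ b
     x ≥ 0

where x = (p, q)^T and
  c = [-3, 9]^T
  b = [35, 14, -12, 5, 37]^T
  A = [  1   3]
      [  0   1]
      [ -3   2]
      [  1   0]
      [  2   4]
The point (5, 0) satisfies every constraint, so the LP is feasible; the constraints give p ≤ 5 and q ≤ 14, which with p, q ≥ 0 keep the feasible region inside a bounded box. A feasible, bounded LP attains a finite optimum at a vertex.

Evaluating z = -3p + 9q at each vertex:
  (4, 0): z = -12
  (5, 0): z = -15
  (5, 1.5): z = -1.5

Feasible with finite optimum z* = -15 at (5, 0).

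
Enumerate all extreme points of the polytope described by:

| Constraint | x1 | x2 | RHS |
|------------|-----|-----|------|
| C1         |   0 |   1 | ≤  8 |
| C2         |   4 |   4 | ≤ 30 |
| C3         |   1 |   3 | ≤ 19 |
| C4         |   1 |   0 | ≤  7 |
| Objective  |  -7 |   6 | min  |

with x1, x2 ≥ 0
Each vertex is the intersection of two constraint boundaries that also satisfies all remaining constraints:
  x1 = 0 and x2 = 0 → (0, 0)
  x1 = 7 and x2 = 0 → (7, 0)
  4x1 + 4x2 = 30 and x1 = 7 → (7, 0.5)
  4x1 + 4x2 = 30 and x1 + 3x2 = 19 → (1.75, 5.75)
  x1 + 3x2 = 19 and x1 = 0 → (0, 6.333)

Vertices: (0, 0), (7, 0), (7, 0.5), (1.75, 5.75), (0, 6.333)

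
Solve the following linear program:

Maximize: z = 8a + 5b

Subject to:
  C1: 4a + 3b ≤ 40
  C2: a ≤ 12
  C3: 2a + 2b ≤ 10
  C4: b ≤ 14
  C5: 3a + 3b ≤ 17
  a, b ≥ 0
Each vertex is the intersection of two constraint boundaries that also satisfies all remaining constraints:
  a = 0 and b = 0 → (0, 0)
  2a + 2b = 10 and b = 0 → (5, 0)
  2a + 2b = 10 and a = 0 → (0, 5)

Evaluating z = 8a + 5b at each vertex:
  (0, 0): z = 0
  (5, 0): z = 40
  (0, 5): z = 25

The maximum is at (5, 0) with z = 40.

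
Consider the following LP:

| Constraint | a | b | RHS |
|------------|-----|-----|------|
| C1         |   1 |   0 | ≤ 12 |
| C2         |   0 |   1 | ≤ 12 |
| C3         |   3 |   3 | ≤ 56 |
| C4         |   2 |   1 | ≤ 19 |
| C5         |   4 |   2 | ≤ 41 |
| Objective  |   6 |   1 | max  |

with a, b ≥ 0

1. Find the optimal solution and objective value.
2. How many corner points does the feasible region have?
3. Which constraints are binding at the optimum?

1. a = 9.5, b = 0, z = 57
2. 4
3. C4, b ≥ 0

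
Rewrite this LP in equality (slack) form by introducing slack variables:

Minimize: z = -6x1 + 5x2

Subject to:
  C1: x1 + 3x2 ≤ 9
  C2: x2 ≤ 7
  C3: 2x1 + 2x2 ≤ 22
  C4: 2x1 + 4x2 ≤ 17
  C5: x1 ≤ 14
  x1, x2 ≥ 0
min z = -6x1 + 5x2

s.t.
  x1 + 3x2 + s1 = 9
  x2 + s2 = 7
  2x1 + 2x2 + s3 = 22
  2x1 + 4x2 + s4 = 17
  x1 + s5 = 14
  x1, x2, s1, s2, s3, s4, s5 ≥ 0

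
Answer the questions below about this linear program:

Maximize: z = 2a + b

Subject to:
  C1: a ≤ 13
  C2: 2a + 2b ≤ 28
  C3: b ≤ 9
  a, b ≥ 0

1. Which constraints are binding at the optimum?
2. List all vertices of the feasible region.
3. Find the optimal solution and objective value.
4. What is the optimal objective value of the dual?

1. C1, C2
2. (0, 0), (13, 0), (13, 1), (5, 9), (0, 9)
3. a = 13, b = 1, z = 27
4. 27 (by strong duality, equal to the primal optimum)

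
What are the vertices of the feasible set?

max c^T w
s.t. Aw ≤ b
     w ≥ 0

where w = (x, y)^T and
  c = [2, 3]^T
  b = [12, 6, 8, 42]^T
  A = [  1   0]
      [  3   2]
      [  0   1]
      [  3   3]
Each vertex is the intersection of two constraint boundaries that also satisfies all remaining constraints:
  x = 0 and y = 0 → (0, 0)
  3x + 2y = 6 and y = 0 → (2, 0)
  3x + 2y = 6 and x = 0 → (0, 3)

Vertices: (0, 0), (2, 0), (0, 3)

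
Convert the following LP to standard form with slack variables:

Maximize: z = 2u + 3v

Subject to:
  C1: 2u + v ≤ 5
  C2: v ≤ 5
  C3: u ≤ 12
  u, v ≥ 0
max z = 2u + 3v

s.t.
  2u + v + s1 = 5
  v + s2 = 5
  u + s3 = 12
  u, v, s1, s2, s3 ≥ 0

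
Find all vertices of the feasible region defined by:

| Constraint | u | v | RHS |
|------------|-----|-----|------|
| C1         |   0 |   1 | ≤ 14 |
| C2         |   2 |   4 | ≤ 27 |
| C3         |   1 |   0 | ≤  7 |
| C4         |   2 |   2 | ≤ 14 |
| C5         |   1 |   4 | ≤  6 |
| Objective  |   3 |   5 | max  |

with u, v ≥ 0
Each vertex is the intersection of two constraint boundaries that also satisfies all remaining constraints:
  u = 0 and v = 0 → (0, 0)
  u + 4v = 6 and v = 0 → (6, 0)
  u + 4v = 6 and u = 0 → (0, 1.5)

Vertices: (0, 0), (6, 0), (0, 1.5)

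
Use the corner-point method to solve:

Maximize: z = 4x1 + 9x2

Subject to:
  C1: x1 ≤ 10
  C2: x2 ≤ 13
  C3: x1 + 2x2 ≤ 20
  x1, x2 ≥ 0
Each vertex is the intersection of two constraint boundaries that also satisfies all remaining constraints:
  x1 = 0 and x2 = 0 → (0, 0)
  x1 = 10 and x2 = 0 → (10, 0)
  x1 = 10 and x1 + 2x2 = 20 → (10, 5)
  x1 + 2x2 = 20 and x1 = 0 → (0, 10)

Evaluating z = 4x1 + 9x2 at each vertex:
  (0, 0): z = 0
  (10, 0): z = 40
  (10, 5): z = 85
  (0, 10): z = 90

The maximum is at (0, 10) with z = 90.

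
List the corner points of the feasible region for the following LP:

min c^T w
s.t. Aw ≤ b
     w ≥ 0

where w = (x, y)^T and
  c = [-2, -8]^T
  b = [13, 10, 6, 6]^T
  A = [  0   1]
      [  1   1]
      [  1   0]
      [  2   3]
Each vertex is the intersection of two constraint boundaries that also satisfies all remaining constraints:
  x = 0 and y = 0 → (0, 0)
  2x + 3y = 6 and y = 0 → (3, 0)
  2x + 3y = 6 and x = 0 → (0, 2)

Vertices: (0, 0), (3, 0), (0, 2)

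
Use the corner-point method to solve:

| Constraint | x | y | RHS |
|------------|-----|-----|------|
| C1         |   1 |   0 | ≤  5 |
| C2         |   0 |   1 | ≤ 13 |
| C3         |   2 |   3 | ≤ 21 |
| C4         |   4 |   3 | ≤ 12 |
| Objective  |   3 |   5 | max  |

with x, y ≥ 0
Each vertex is the intersection of two constraint boundaries that also satisfies all remaining constraints:
  x = 0 and y = 0 → (0, 0)
  4x + 3y = 12 and y = 0 → (3, 0)
  4x + 3y = 12 and x = 0 → (0, 4)

Evaluating z = 3x + 5y at each vertex:
  (0, 0): z = 0
  (3, 0): z = 9
  (0, 4): z = 20

The maximum is at (0, 4) with z = 20.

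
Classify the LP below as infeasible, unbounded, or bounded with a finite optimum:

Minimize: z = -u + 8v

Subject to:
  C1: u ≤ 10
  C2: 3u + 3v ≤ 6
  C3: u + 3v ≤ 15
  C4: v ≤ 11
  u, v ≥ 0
The point (2, 0) satisfies every constraint, so the LP is feasible; the constraints give u ≤ 10 and v ≤ 11, which with u, v ≥ 0 keep the feasible region inside a bounded box. A feasible, bounded LP attains a finite optimum at a vertex.

Evaluating z = -u + 8v at each vertex:
  (0, 0): z = 0
  (2, 0): z = -2
  (0, 2): z = 16

The LP has an optimal solution: (2, 0) with z = -2.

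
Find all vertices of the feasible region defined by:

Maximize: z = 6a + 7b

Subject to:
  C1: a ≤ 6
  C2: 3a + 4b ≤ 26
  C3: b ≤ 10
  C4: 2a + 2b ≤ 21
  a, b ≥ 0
Each vertex is the intersection of two constraint boundaries that also satisfies all remaining constraints:
  a = 0 and b = 0 → (0, 0)
  a = 6 and b = 0 → (6, 0)
  a = 6 and 3a + 4b = 26 → (6, 2)
  3a + 4b = 26 and a = 0 → (0, 6.5)

Vertices: (0, 0), (6, 0), (6, 2), (0, 6.5)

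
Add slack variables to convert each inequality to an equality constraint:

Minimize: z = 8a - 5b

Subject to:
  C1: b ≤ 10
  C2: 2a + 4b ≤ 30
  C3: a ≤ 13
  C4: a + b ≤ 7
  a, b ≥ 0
min z = 8a - 5b

s.t.
  b + s1 = 10
  2a + 4b + s2 = 30
  a + s3 = 13
  a + b + s4 = 7
  a, b, s1, s2, s3, s4 ≥ 0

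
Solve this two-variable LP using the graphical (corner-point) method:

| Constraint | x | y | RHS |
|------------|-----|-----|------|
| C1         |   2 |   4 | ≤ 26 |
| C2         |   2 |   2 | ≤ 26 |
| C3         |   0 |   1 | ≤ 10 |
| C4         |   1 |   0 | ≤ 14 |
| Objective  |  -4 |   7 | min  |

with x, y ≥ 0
Each vertex is the intersection of two constraint boundaries that also satisfies all remaining constraints:
  x = 0 and y = 0 → (0, 0)
  2x + 4y = 26 and 2x + 2y = 26 → (13, 0)
  2x + 4y = 26 and x = 0 → (0, 6.5)

Evaluating z = -4x + 7y at each vertex:
  (0, 0): z = 0
  (13, 0): z = -52
  (0, 6.5): z = 45.5

The minimum is at (13, 0) with z = -52.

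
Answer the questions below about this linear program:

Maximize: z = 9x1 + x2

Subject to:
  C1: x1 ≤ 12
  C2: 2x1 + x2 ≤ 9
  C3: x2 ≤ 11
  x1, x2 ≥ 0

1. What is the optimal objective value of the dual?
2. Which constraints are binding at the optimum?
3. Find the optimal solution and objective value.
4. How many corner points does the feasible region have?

1. 40.5 (by strong duality, equal to the primal optimum)
2. C2, x2 ≥ 0
3. x1 = 4.5, x2 = 0, z = 40.5
4. 3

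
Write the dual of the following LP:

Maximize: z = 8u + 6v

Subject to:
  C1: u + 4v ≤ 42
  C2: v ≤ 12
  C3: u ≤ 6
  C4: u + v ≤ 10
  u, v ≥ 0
Minimize: z = 42y1 + 12y2 + 6y3 + 10y4

Subject to:
  C1: -y1 - y3 - y4 ≤ -8
  C2: -4y1 - y2 - y4 ≤ -6
  y1, y2, y3, y4 ≥ 0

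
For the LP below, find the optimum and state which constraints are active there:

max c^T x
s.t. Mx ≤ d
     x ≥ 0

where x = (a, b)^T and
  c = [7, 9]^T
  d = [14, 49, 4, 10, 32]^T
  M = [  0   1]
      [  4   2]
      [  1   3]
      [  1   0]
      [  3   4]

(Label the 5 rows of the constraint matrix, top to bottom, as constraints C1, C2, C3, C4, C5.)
Optimal: a = 4, b = 0
Binding: C3, b ≥ 0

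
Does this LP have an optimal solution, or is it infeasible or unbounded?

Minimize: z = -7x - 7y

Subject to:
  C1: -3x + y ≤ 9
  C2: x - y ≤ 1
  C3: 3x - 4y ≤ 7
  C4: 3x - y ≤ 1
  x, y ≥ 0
Feasible point: (0, 0) satisfies every constraint, so the LP is feasible.
Direction d = (1, 3): for each constraint row a, a·d ≤ 0 —
  (-3)(1) + (1)(3) = 0 ≤ 0
  (1)(1) + (-1)(3) = -2 ≤ 0
  (3)(1) + (-4)(3) = -9 ≤ 0
  (3)(1) + (-1)(3) = 0 ≤ 0
and d ≥ 0, so (0, 0) + t·d stays feasible for every t ≥ 0. Along this ray z = -7x - 7y changes by -28 per unit t, so z → −∞.

The LP is unbounded; z can be made arbitrarily small.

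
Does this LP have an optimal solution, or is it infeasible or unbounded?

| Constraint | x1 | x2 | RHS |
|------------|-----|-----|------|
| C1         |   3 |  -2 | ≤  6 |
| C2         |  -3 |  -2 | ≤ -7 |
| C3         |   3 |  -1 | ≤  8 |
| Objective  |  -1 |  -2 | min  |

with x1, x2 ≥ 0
Feasible point: (1, 2) satisfies every constraint, so the LP is feasible.
Direction d = (0, 1): for each constraint row a, a·d ≤ 0 —
  (3)(0) + (-2)(1) = -2 ≤ 0
  (-3)(0) + (-2)(1) = -2 ≤ 0
  (3)(0) + (-1)(1) = -1 ≤ 0
and d ≥ 0, so (1, 2) + t·d stays feasible for every t ≥ 0. Along this ray z = -x1 - 2x2 changes by -2 per unit t, so z → −∞.

Unbounded — the objective can decrease without bound over the feasible region.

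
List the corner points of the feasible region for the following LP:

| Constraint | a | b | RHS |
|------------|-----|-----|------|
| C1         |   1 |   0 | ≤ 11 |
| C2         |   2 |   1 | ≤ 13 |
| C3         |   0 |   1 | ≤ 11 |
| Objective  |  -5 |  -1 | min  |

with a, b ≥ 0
Each vertex is the intersection of two constraint boundaries that also satisfies all remaining constraints:
  a = 0 and b = 0 → (0, 0)
  2a + b = 13 and b = 0 → (6.5, 0)
  2a + b = 13 and b = 11 → (1, 11)
  b = 11 and a = 0 → (0, 11)

Vertices: (0, 0), (6.5, 0), (1, 11), (0, 11)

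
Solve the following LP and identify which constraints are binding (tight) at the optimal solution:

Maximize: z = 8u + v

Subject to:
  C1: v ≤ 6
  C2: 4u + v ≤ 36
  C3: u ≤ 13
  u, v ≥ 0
Optimal: u = 9, v = 0
Binding: C2, v ≥ 0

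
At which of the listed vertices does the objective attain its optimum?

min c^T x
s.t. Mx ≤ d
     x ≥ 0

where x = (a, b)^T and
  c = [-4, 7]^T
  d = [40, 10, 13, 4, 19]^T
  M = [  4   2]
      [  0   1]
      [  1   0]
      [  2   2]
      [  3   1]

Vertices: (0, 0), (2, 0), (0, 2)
Evaluating z = -4a + 7b at each vertex:
  (0, 0): z = 0
  (2, 0): z = -8
  (0, 2): z = 14

The smallest value is z = -8, attained at (2, 0).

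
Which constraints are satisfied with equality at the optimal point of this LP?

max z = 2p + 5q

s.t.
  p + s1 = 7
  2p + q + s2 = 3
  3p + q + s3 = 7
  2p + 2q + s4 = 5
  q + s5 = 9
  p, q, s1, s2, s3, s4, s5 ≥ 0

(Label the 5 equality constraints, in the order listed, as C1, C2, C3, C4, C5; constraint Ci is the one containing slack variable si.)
Optimal: p = 0, q = 2.5
Slack at optimum:
  C1: slack = 7
  C2: slack = 0.5
  C3: slack = 4.5
  C4: slack = 0 (binding)
  C5: slack = 6.5
  p ≥ 0: p = 0 (binding)
  q ≥ 0: q = 2.5
Binding constraints: C4, p ≥ 0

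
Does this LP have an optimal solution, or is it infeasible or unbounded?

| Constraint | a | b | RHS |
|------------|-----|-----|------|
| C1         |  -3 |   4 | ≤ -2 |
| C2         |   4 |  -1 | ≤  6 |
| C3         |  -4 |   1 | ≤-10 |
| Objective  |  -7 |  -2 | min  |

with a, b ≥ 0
C2 requires 4a - b ≤ 6, while C3 (-4a + b ≤ -10) is equivalent to 4a - b ≥ 10. Together they would need 10 ≤ 4a - b ≤ 6, which is impossible since 10 > 6. No point satisfies all constraints.

Infeasible — the constraint set is empty.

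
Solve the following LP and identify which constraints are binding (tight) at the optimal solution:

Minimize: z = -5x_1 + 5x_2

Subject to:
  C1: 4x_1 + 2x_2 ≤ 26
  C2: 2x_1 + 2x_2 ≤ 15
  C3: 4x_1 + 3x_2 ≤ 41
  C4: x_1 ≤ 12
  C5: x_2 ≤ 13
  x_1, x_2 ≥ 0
Optimal: x_1 = 6.5, x_2 = 0
Slack at optimum:
  C1: slack = 0 (binding)
  C2: slack = 2
  C3: slack = 15
  C4: slack = 5.5
  C5: slack = 13
  x_1 ≥ 0: x_1 = 6.5
  x_2 ≥ 0: x_2 = 0 (binding)
Binding constraints: C1, x_2 ≥ 0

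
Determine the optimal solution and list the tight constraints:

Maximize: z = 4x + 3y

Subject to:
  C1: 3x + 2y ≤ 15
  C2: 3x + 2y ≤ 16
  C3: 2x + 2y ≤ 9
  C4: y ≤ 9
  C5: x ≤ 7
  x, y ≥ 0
Optimal: x = 4.5, y = 0
Slack at optimum:
  C1: slack = 1.5
  C2: slack = 2.5
  C3: slack = 0 (binding)
  C4: slack = 9
  C5: slack = 2.5
  x ≥ 0: x = 4.5
  y ≥ 0: y = 0 (binding)
Binding constraints: C3, y ≥ 0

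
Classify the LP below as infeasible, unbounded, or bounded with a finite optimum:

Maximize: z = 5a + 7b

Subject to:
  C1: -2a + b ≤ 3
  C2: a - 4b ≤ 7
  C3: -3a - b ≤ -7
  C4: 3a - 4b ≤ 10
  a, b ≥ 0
Feasible point: (2, 1) satisfies every constraint, so the LP is feasible.
Direction d = (1, 1): for each constraint row a, a·d ≤ 0 —
  (-2)(1) + (1)(1) = -1 ≤ 0
  (1)(1) + (-4)(1) = -3 ≤ 0
  (-3)(1) + (-1)(1) = -4 ≤ 0
  (3)(1) + (-4)(1) = -1 ≤ 0
and d ≥ 0, so (2, 1) + t·d stays feasible for every t ≥ 0. Along this ray z = 5a + 7b changes by 12 per unit t, so z → +∞.

Unbounded: there is a feasible ray along which z → +∞.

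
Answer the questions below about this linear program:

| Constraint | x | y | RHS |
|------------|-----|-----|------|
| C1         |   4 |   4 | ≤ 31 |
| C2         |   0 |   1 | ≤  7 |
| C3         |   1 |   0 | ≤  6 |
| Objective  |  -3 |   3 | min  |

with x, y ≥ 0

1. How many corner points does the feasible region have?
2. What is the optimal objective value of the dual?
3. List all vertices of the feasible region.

1. 5
2. -18 (by strong duality, equal to the primal optimum)
3. (0, 0), (6, 0), (6, 1.75), (0.75, 7), (0, 7)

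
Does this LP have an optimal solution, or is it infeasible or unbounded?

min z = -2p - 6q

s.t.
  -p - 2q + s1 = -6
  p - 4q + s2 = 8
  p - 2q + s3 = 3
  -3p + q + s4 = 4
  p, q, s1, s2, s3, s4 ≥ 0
Feasible point: (0, 3) satisfies every constraint, so the LP is feasible.
Direction d = (1, 1): for each constraint row a, a·d ≤ 0 —
  (-1)(1) + (-2)(1) = -3 ≤ 0
  (1)(1) + (-4)(1) = -3 ≤ 0
  (1)(1) + (-2)(1) = -1 ≤ 0
  (-3)(1) + (1)(1) = -2 ≤ 0
and d ≥ 0, so (0, 3) + t·d stays feasible for every t ≥ 0. Along this ray z = -2p - 6q changes by -8 per unit t, so z → −∞.

Unbounded: there is a feasible ray along which z → −∞.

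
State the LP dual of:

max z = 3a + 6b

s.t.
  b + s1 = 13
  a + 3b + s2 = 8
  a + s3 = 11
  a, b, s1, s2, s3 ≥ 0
Minimize: z = 13y1 + 8y2 + 11y3

Subject to:
  C1: -y2 - y3 ≤ -3
  C2: -y1 - 3y2 ≤ -6
  y1, y2, y3 ≥ 0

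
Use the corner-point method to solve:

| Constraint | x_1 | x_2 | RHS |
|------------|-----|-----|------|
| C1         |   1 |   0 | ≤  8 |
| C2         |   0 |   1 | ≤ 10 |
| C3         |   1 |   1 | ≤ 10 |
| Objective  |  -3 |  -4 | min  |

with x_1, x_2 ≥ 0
Each vertex is the intersection of two constraint boundaries that also satisfies all remaining constraints:
  x_1 = 0 and x_2 = 0 → (0, 0)
  x_1 = 8 and x_2 = 0 → (8, 0)
  x_1 = 8 and x_1 + x_2 = 10 → (8, 2)
  x_2 = 10 and x_1 + x_2 = 10 → (0, 10)

Evaluating z = -3x_1 - 4x_2 at each vertex:
  (0, 0): z = 0
  (8, 0): z = -24
  (8, 2): z = -32
  (0, 10): z = -40

The minimum is at (0, 10) with z = -40.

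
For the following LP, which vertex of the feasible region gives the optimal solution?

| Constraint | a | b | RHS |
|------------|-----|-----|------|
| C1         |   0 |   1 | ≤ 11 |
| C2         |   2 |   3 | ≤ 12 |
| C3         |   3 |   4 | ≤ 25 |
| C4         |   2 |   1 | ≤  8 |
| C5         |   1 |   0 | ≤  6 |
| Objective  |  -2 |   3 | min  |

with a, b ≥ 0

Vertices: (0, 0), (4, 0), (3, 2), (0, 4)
Evaluating z = -2a + 3b at each vertex:
  (0, 0): z = 0
  (4, 0): z = -8
  (3, 2): z = 0
  (0, 4): z = 12

The smallest value is z = -8, attained at (4, 0).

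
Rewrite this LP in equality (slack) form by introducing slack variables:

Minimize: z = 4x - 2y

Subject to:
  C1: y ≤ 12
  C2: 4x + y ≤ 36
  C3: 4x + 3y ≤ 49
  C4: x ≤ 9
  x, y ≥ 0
min z = 4x - 2y

s.t.
  y + s1 = 12
  4x + y + s2 = 36
  4x + 3y + s3 = 49
  x + s4 = 9
  x, y, s1, s2, s3, s4 ≥ 0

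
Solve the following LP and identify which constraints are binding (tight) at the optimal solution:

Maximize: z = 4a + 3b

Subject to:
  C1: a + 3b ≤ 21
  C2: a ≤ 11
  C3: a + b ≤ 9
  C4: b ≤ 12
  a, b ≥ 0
Optimal: a = 9, b = 0
Slack at optimum:
  C1: slack = 12
  C2: slack = 2
  C3: slack = 0 (binding)
  C4: slack = 12
  a ≥ 0: a = 9
  b ≥ 0: b = 0 (binding)
Binding constraints: C3, b ≥ 0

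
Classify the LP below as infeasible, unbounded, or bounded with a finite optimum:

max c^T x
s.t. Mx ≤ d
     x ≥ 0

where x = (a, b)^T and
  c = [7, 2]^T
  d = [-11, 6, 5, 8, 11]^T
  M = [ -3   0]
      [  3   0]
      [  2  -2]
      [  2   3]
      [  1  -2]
One constraint requires 3a ≤ 6, while the constraint -3a ≤ -11 is equivalent to 3a ≥ 11. Together they would need 11 ≤ 3a ≤ 6, which is impossible since 11 > 6. No point satisfies all constraints.

Infeasible — the constraint set is empty.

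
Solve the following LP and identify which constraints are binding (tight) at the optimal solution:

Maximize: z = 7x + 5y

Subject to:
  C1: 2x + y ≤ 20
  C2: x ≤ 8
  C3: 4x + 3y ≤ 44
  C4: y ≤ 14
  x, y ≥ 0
Optimal: x = 8, y = 4
Slack at optimum:
  C1: slack = 0 (binding)
  C2: slack = 0 (binding)
  C3: slack = 0 (binding)
  C4: slack = 10
  x ≥ 0: x = 8
  y ≥ 0: y = 4
Binding constraints: C1, C2, C3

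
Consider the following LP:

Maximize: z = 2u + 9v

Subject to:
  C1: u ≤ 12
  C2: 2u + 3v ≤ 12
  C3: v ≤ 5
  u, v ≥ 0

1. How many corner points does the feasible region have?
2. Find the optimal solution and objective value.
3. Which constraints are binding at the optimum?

1. 3
2. u = 0, v = 4, z = 36
3. C2, u ≥ 0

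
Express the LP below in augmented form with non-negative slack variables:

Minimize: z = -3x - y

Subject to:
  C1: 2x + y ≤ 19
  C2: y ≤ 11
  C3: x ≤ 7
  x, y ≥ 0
min z = -3x - y

s.t.
  2x + y + s1 = 19
  y + s2 = 11
  x + s3 = 7
  x, y, s1, s2, s3 ≥ 0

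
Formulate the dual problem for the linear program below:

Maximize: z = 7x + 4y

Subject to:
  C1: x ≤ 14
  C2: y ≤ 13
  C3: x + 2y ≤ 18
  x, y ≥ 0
Minimize: z = 14y1 + 13y2 + 18y3

Subject to:
  C1: -y1 - y3 ≤ -7
  C2: -y2 - 2y3 ≤ -4
  y1, y2, y3 ≥ 0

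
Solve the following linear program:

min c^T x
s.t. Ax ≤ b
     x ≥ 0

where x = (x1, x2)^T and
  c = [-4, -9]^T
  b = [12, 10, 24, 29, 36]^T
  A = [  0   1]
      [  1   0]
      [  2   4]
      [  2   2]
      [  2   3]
Each vertex is the intersection of two constraint boundaries that also satisfies all remaining constraints:
  x1 = 0 and x2 = 0 → (0, 0)
  x1 = 10 and x2 = 0 → (10, 0)
  x1 = 10 and 2x1 + 4x2 = 24 → (10, 1)
  2x1 + 4x2 = 24 and x1 = 0 → (0, 6)

Evaluating z = -4x1 - 9x2 at each vertex:
  (0, 0): z = 0
  (10, 0): z = -40
  (10, 1): z = -49
  (0, 6): z = -54

The minimum is at (0, 6) with z = -54.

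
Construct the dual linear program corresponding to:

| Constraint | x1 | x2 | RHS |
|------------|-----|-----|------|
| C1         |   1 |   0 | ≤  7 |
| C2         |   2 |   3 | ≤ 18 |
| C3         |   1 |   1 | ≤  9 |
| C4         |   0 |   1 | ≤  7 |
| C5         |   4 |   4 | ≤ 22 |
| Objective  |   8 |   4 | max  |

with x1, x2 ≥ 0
Minimize: z = 7y1 + 18y2 + 9y3 + 7y4 + 22y5

Subject to:
  C1: -y1 - 2y2 - y3 - 4y5 ≤ -8
  C2: -3y2 - y3 - y4 - 4y5 ≤ -4
  y1, y2, y3, y4, y5 ≥ 0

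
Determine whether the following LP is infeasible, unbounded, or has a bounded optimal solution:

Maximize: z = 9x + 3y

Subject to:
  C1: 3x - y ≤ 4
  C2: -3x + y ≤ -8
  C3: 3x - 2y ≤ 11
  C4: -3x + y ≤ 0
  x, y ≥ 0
C1 requires 3x - y ≤ 4, while C2 (-3x + y ≤ -8) is equivalent to 3x - y ≥ 8. Together they would need 8 ≤ 3x - y ≤ 4, which is impossible since 8 > 4. No point satisfies all constraints.

Infeasible: no point satisfies all constraints simultaneously.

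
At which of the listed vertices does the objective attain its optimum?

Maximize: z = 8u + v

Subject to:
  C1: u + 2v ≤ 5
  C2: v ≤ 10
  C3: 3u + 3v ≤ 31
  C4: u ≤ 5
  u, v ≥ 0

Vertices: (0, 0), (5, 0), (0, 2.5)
Evaluating z = 8u + v at each vertex:
  (0, 0): z = 0
  (5, 0): z = 40
  (0, 2.5): z = 2.5

The largest value is z = 40, attained at (5, 0).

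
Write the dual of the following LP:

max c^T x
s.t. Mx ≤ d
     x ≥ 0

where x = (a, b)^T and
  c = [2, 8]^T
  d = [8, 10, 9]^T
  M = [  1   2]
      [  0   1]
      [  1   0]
Minimize: z = 8y1 + 10y2 + 9y3

Subject to:
  C1: -y1 - y3 ≤ -2
  C2: -2y1 - y2 ≤ -8
  y1, y2, y3 ≥ 0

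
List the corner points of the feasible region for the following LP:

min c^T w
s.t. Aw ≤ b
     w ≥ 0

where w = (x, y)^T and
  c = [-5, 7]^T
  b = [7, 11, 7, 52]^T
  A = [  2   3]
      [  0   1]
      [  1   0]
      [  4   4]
Each vertex is the intersection of two constraint boundaries that also satisfies all remaining constraints:
  x = 0 and y = 0 → (0, 0)
  2x + 3y = 7 and y = 0 → (3.5, 0)
  2x + 3y = 7 and x = 0 → (0, 2.333)

Vertices: (0, 0), (3.5, 0), (0, 2.333)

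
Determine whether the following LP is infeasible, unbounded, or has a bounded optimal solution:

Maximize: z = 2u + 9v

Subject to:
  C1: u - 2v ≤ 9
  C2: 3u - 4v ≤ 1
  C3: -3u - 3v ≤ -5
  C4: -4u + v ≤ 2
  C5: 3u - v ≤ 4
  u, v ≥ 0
Feasible point: (0, 2) satisfies every constraint, so the LP is feasible.
Direction d = (1, 4): for each constraint row a, a·d ≤ 0 —
  (1)(1) + (-2)(4) = -7 ≤ 0
  (3)(1) + (-4)(4) = -13 ≤ 0
  (-3)(1) + (-3)(4) = -15 ≤ 0
  (-4)(1) + (1)(4) = 0 ≤ 0
  (3)(1) + (-1)(4) = -1 ≤ 0
and d ≥ 0, so (0, 2) + t·d stays feasible for every t ≥ 0. Along this ray z = 2u + 9v changes by 38 per unit t, so z → +∞.

The LP is unbounded; z can be made arbitrarily large.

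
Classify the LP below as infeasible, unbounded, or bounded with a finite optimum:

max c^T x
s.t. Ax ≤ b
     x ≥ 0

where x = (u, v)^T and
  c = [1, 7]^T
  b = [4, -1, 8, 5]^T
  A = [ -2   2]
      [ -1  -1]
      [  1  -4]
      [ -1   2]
Feasible point: (0, 1) satisfies every constraint, so the LP is feasible.
Direction d = (4, 1): for each constraint row a, a·d ≤ 0 —
  (-2)(4) + (2)(1) = -6 ≤ 0
  (-1)(4) + (-1)(1) = -5 ≤ 0
  (1)(4) + (-4)(1) = 0 ≤ 0
  (-1)(4) + (2)(1) = -2 ≤ 0
and d ≥ 0, so (0, 1) + t·d stays feasible for every t ≥ 0. Along this ray z = u + 7v changes by 11 per unit t, so z → +∞.

The LP is unbounded; z can be made arbitrarily large.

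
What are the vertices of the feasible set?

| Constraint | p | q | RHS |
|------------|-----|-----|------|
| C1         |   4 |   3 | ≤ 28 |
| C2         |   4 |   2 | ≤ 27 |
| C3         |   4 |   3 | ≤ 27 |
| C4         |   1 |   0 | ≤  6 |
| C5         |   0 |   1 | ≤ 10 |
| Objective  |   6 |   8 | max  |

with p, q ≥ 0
Each vertex is the intersection of two constraint boundaries that also satisfies all remaining constraints:
  p = 0 and q = 0 → (0, 0)
  p = 6 and q = 0 → (6, 0)
  4p + 3q = 27 and p = 6 → (6, 1)
  4p + 3q = 27 and p = 0 → (0, 9)

Vertices: (0, 0), (6, 0), (6, 1), (0, 9)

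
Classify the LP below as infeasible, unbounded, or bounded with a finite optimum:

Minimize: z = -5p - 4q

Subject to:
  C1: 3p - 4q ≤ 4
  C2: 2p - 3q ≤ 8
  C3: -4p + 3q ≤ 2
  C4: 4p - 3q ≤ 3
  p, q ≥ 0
Feasible point: (0, 0) satisfies every constraint, so the LP is feasible.
Direction d = (3, 4): for each constraint row a, a·d ≤ 0 —
  (3)(3) + (-4)(4) = -7 ≤ 0
  (2)(3) + (-3)(4) = -6 ≤ 0
  (-4)(3) + (3)(4) = 0 ≤ 0
  (4)(3) + (-3)(4) = 0 ≤ 0
and d ≥ 0, so (0, 0) + t·d stays feasible for every t ≥ 0. Along this ray z = -5p - 4q changes by -31 per unit t, so z → −∞.

Unbounded — the objective can decrease without bound over the feasible region.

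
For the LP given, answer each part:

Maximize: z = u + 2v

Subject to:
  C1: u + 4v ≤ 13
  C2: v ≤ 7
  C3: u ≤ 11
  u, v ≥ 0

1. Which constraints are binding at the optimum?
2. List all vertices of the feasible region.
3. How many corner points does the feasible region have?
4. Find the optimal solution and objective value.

1. C1, C3
2. (0, 0), (11, 0), (11, 0.5), (0, 3.25)
3. 4
4. u = 11, v = 0.5, z = 12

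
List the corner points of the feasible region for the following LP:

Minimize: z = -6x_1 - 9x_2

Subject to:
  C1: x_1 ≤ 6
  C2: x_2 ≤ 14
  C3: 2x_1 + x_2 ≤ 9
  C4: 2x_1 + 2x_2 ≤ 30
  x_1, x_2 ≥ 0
Each vertex is the intersection of two constraint boundaries that also satisfies all remaining constraints:
  x_1 = 0 and x_2 = 0 → (0, 0)
  2x_1 + x_2 = 9 and x_2 = 0 → (4.5, 0)
  2x_1 + x_2 = 9 and x_1 = 0 → (0, 9)

Vertices: (0, 0), (4.5, 0), (0, 9)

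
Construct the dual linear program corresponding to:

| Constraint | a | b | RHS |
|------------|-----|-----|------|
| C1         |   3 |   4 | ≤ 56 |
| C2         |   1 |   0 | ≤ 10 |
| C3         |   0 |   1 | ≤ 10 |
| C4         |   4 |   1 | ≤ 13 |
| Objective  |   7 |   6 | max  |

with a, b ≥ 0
Minimize: z = 56y1 + 10y2 + 10y3 + 13y4

Subject to:
  C1: -3y1 - y2 - 4y4 ≤ -7
  C2: -4y1 - y3 - y4 ≤ -6
  y1, y2, y3, y4 ≥ 0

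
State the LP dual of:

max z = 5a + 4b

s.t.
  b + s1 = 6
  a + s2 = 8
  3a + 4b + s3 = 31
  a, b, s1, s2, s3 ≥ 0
Minimize: z = 6y1 + 8y2 + 31y3

Subject to:
  C1: -y2 - 3y3 ≤ -5
  C2: -y1 - 4y3 ≤ -4
  y1, y2, y3 ≥ 0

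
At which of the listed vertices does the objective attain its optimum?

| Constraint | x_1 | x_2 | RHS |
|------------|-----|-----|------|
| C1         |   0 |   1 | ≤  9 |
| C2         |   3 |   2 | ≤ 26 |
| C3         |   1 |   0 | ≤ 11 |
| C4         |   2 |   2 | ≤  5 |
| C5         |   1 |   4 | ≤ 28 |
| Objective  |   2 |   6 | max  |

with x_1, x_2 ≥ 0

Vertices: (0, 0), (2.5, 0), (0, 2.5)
(0, 2.5) with z = 15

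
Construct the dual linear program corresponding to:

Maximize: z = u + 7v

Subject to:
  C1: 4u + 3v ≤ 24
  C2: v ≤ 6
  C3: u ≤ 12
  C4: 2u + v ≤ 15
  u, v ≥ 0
Minimize: z = 24y1 + 6y2 + 12y3 + 15y4

Subject to:
  C1: -4y1 - y3 - 2y4 ≤ -1
  C2: -3y1 - y2 - y4 ≤ -7
  y1, y2, y3, y4 ≥ 0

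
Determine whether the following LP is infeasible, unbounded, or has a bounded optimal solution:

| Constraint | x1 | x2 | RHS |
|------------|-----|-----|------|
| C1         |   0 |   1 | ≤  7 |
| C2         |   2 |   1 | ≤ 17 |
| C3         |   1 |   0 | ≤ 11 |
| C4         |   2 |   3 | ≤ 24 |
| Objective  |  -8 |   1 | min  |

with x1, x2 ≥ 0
The point (8.5, 0) satisfies every constraint, so the LP is feasible; the constraints give x1 ≤ 11 and x2 ≤ 7, which with x1, x2 ≥ 0 keep the feasible region inside a bounded box. A feasible, bounded LP attains a finite optimum at a vertex.

Evaluating z = -8x1 + x2 at each vertex:
  (0, 0): z = 0
  (8.5, 0): z = -68
  (6.75, 3.5): z = -50.5
  (1.5, 7): z = -5
  (0, 7): z = 7

Bounded optimum: z* = -68 at (8.5, 0).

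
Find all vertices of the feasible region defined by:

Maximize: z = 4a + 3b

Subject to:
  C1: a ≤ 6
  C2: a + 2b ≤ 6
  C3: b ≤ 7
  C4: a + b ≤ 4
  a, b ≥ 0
Each vertex is the intersection of two constraint boundaries that also satisfies all remaining constraints:
  a = 0 and b = 0 → (0, 0)
  a + b = 4 and b = 0 → (4, 0)
  a + 2b = 6 and a + b = 4 → (2, 2)
  a + 2b = 6 and a = 0 → (0, 3)

Vertices: (0, 0), (4, 0), (2, 2), (0, 3)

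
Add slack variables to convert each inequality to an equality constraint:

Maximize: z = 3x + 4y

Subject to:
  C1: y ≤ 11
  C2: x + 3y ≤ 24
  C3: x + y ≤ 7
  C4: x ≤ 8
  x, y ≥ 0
max z = 3x + 4y

s.t.
  y + s1 = 11
  x + 3y + s2 = 24
  x + y + s3 = 7
  x + s4 = 8
  x, y, s1, s2, s3, s4 ≥ 0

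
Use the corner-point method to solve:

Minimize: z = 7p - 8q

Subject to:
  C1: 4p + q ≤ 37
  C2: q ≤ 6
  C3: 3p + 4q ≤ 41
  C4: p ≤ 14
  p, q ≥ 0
p = 0, q = 6, z = -48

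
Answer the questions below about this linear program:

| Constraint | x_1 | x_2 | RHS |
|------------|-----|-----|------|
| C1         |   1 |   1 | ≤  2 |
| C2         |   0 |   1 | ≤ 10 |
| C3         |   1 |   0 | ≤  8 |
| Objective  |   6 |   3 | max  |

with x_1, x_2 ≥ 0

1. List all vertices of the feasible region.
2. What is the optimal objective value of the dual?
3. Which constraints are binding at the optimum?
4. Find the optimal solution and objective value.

1. (0, 0), (2, 0), (0, 2)
2. 12 (by strong duality, equal to the primal optimum)
3. C1, x_2 ≥ 0
4. x_1 = 2, x_2 = 0, z = 12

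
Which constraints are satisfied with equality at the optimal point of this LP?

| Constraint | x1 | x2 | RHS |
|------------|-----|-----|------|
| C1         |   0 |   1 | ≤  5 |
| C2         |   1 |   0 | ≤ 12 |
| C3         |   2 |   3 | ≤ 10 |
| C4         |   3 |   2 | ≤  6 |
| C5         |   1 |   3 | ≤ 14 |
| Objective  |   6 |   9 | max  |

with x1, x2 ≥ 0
Optimal: x1 = 0, x2 = 3
Binding: C4, x1 ≥ 0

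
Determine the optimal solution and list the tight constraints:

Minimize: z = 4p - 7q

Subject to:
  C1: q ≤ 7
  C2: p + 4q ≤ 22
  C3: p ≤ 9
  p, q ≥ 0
Optimal: p = 0, q = 5.5
Slack at optimum:
  C1: slack = 1.5
  C2: slack = 0 (binding)
  C3: slack = 9
  p ≥ 0: p = 0 (binding)
  q ≥ 0: q = 5.5
Binding constraints: C2, p ≥ 0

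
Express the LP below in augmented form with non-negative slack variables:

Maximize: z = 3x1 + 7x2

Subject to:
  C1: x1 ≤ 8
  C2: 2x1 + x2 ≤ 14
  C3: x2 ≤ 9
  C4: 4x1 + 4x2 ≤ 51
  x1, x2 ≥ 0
max z = 3x1 + 7x2

s.t.
  x1 + s1 = 8
  2x1 + x2 + s2 = 14
  x2 + s3 = 9
  4x1 + 4x2 + s4 = 51
  x1, x2, s1, s2, s3, s4 ≥ 0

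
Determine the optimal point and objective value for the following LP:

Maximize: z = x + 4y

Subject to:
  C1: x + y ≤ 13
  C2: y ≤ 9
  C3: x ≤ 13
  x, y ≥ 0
Each vertex is the intersection of two constraint boundaries that also satisfies all remaining constraints:
  x = 0 and y = 0 → (0, 0)
  x + y = 13 and x = 13 → (13, 0)
  x + y = 13 and y = 9 → (4, 9)
  y = 9 and x = 0 → (0, 9)

Evaluating z = x + 4y at each vertex:
  (0, 0): z = 0
  (13, 0): z = 13
  (4, 9): z = 40
  (0, 9): z = 36

The maximum is at (4, 9) with z = 40.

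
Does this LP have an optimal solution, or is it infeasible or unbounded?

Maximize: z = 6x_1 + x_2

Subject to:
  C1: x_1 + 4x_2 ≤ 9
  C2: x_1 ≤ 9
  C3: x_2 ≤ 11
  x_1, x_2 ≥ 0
The point (9, 0) satisfies every constraint, so the LP is feasible; the constraints give x_1 ≤ 9 and x_2 ≤ 11, which with x_1, x_2 ≥ 0 keep the feasible region inside a bounded box. A feasible, bounded LP attains a finite optimum at a vertex.

Bounded optimum: z* = 54 at (9, 0).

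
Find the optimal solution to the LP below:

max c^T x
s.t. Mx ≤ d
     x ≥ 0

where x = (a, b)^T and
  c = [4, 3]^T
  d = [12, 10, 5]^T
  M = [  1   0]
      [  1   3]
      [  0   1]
a = 10, b = 0, z = 40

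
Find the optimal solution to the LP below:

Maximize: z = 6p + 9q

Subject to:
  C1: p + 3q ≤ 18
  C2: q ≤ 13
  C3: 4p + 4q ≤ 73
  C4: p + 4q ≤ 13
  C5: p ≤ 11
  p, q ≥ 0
p = 11, q = 0.5, z = 70.5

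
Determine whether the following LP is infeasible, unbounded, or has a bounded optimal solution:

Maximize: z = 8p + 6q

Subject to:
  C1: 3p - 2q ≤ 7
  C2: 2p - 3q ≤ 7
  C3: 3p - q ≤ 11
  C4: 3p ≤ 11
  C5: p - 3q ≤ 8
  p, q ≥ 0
Feasible point: (0, 0) satisfies every constraint, so the LP is feasible.
Direction d = (0, 1): for each constraint row a, a·d ≤ 0 —
  (3)(0) + (-2)(1) = -2 ≤ 0
  (2)(0) + (-3)(1) = -3 ≤ 0
  (3)(0) + (-1)(1) = -1 ≤ 0
  (3)(0) + (0)(1) = 0 ≤ 0
  (1)(0) + (-3)(1) = -3 ≤ 0
and d ≥ 0, so (0, 0) + t·d stays feasible for every t ≥ 0. Along this ray z = 8p + 6q changes by 6 per unit t, so z → +∞.

Unbounded: there is a feasible ray along which z → +∞.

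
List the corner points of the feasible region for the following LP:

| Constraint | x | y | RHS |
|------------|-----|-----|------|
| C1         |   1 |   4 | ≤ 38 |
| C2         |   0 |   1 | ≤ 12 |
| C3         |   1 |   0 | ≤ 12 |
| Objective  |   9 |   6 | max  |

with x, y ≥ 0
Each vertex is the intersection of two constraint boundaries that also satisfies all remaining constraints:
  x = 0 and y = 0 → (0, 0)
  x = 12 and y = 0 → (12, 0)
  x + 4y = 38 and x = 12 → (12, 6.5)
  x + 4y = 38 and x = 0 → (0, 9.5)

Vertices: (0, 0), (12, 0), (12, 6.5), (0, 9.5)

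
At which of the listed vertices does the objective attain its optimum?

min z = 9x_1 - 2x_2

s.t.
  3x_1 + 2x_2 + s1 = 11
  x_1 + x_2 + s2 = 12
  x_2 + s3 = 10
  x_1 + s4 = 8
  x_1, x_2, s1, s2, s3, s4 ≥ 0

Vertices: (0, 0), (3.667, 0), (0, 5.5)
(0, 5.5) with z = -11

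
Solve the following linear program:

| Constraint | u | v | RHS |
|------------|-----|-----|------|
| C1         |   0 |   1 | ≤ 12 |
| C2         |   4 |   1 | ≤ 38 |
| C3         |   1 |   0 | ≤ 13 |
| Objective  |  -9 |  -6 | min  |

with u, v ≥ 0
Each vertex is the intersection of two constraint boundaries that also satisfies all remaining constraints:
  u = 0 and v = 0 → (0, 0)
  4u + v = 38 and v = 0 → (9.5, 0)
  v = 12 and 4u + v = 38 → (6.5, 12)
  v = 12 and u = 0 → (0, 12)

Evaluating z = -9u - 6v at each vertex:
  (0, 0): z = 0
  (9.5, 0): z = -85.5
  (6.5, 12): z = -130.5
  (0, 12): z = -72

The minimum is at (6.5, 12) with z = -130.5.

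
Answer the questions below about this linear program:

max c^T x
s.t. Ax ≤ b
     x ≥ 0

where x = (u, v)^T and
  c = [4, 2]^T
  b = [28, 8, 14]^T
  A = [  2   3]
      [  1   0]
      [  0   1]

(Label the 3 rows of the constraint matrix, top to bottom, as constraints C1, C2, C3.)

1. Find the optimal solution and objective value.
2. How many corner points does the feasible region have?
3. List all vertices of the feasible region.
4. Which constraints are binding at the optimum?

1. u = 8, v = 4, z = 40
2. 4
3. (0, 0), (8, 0), (8, 4), (0, 9.333)
4. C1, C2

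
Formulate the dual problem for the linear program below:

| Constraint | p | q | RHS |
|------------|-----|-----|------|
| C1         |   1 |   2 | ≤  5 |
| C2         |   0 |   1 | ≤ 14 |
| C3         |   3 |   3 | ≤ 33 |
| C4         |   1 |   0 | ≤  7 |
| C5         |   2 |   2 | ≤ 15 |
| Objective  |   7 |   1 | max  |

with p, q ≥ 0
Minimize: z = 5y1 + 14y2 + 33y3 + 7y4 + 15y5

Subject to:
  C1: -y1 - 3y3 - y4 - 2y5 ≤ -7
  C2: -2y1 - y2 - 3y3 - 2y5 ≤ -1
  y1, y2, y3, y4, y5 ≥ 0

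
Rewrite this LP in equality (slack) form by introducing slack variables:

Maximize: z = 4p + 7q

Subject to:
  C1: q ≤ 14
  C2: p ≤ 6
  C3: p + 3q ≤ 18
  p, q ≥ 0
max z = 4p + 7q

s.t.
  q + s1 = 14
  p + s2 = 6
  p + 3q + s3 = 18
  p, q, s1, s2, s3 ≥ 0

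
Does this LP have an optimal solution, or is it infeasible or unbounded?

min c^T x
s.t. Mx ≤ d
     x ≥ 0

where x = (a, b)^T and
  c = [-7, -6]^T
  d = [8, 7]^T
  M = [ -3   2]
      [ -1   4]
Feasible point: (0, 0) satisfies every constraint, so the LP is feasible.
Direction d = (1, 0): for each constraint row a, a·d ≤ 0 —
  (-3)(1) + (2)(0) = -3 ≤ 0
  (-1)(1) + (4)(0) = -1 ≤ 0
and d ≥ 0, so (0, 0) + t·d stays feasible for every t ≥ 0. Along this ray z = -7a - 6b changes by -7 per unit t, so z → −∞.

Unbounded: there is a feasible ray along which z → −∞.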